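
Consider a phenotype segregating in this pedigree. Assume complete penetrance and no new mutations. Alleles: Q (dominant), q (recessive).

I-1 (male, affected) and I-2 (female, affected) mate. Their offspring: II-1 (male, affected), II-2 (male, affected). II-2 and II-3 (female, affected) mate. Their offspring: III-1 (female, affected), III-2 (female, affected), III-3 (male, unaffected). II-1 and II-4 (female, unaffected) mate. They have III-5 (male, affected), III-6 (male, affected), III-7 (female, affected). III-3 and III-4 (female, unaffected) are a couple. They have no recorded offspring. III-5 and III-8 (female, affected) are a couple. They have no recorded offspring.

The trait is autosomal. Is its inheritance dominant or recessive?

dominant

II-2 and II-3 are both affected yet have an unaffected child III-3. Under a recessive model two affected parents are homozygous and every child would be affected, so the trait cannot be recessive.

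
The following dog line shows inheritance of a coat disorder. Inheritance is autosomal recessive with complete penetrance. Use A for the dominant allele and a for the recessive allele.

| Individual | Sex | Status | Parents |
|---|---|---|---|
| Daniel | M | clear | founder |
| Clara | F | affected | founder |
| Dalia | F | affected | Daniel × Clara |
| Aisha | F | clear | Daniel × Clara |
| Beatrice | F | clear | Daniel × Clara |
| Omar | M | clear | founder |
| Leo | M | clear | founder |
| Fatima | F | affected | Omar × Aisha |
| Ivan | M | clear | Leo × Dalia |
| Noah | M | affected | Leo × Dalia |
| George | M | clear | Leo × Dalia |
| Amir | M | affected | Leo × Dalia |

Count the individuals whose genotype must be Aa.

Obligate heterozygotes: Daniel is clear so carries A and passed a to Dalia (aa), so Daniel is Aa; Aisha is clear so carries A and received a from Clara (aa), so Aisha is Aa; Beatrice is clear so carries A and received a from Clara (aa), so Beatrice is Aa; Omar is clear so carries A and passed a to Fatima (aa), so Omar is Aa; Leo is clear so carries A and passed a to Noah (aa), so Leo is Aa; Ivan is clear so carries A and received a from Dalia (aa), so Ivan is Aa; George is clear so carries A and received a from Dalia (aa), so George is Aa.
Every other individual is either homozygous by phenotype or has at least one consistent homozygous assignment, so the count is 7.

7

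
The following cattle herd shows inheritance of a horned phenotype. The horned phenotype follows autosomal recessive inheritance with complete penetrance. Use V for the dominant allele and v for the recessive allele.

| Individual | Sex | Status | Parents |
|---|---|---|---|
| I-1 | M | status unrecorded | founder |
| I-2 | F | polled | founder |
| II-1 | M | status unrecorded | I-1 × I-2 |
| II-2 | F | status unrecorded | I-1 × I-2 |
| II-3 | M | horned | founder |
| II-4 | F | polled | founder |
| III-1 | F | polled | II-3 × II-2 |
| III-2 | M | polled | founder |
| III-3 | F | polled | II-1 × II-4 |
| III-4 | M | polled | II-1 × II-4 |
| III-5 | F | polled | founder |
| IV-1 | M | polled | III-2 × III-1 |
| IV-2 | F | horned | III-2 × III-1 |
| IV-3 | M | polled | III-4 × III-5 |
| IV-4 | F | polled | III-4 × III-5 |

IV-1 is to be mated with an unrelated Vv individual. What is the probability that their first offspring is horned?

1/6

III-2 is polled so carries V and passed v to IV-2 (vv), so III-2 is Vv.
III-1 is polled so carries V and received v from II-3 (vv), so III-1 is Vv.
IV-1 is a polled offspring of III-2 (Vv) × III-1 (Vv), whose cross gives 1/4 VV : 1/2 Vv : 1/4 vv; conditioning on being polled, IV-1 is VV with probability 1/3, Vv with probability 2/3.
Summing over parental genotype combinations, P(offspring is horned) = 2/3·1/4 = 1/6.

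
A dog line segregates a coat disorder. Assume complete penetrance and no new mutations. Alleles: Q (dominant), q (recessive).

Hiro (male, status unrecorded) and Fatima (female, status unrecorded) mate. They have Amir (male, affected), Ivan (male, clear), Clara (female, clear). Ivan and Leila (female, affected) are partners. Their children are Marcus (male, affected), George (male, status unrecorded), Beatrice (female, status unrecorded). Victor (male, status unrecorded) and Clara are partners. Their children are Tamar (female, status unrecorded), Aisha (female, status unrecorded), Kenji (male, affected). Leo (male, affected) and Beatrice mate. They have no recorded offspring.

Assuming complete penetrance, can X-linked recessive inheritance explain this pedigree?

Yes

A consistent assignment under X-linked recessive exists: Hiro X^Q Y, Fatima X^Q X^q, Amir X^q Y, Ivan X^Q Y, Clara X^Q X^q, Leila X^q X^q, Victor X^Q Y, Marcus X^q Y, George X^q Y, Beatrice X^Q X^q, Leo X^q Y, Tamar X^Q X^Q, Aisha X^Q X^Q, Kenji X^q Y.
In this assignment every recorded phenotype matches its genotype and every non-founder's genotype is obtainable from its parents' genotypes, so the pedigree is consistent.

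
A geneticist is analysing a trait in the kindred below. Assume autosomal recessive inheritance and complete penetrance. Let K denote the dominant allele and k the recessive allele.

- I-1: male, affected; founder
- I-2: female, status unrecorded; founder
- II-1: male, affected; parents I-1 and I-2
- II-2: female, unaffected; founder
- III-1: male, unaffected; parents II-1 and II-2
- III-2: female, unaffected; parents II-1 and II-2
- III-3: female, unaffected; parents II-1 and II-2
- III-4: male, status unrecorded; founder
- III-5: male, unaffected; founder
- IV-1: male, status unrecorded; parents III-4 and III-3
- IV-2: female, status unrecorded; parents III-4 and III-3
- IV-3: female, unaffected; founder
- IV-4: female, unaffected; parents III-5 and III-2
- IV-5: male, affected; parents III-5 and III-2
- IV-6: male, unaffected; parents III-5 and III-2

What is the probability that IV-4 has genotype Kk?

2/3

III-5 is unaffected so carries K and passed k to IV-5 (kk), so III-5 is Kk.
III-2 is unaffected so carries K and received k from II-1 (kk), so III-2 is Kk.
Their cross gives offspring ratios 1/4 KK : 1/2 Kk : 1/4 kk. Conditioning on IV-4 being unaffected, P(Kk) = 1/2 / 3/4 = 2/3.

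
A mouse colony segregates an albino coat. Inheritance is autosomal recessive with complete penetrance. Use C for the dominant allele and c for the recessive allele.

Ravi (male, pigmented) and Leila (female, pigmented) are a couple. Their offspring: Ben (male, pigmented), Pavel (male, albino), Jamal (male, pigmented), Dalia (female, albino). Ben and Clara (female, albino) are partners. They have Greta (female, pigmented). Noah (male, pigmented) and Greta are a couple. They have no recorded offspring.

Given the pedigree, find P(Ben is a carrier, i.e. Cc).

1/2

Ravi is pigmented so carries C and passed c to Pavel (cc), so Ravi is Cc.
Leila is pigmented so carries C and passed c to Pavel (cc), so Leila is Cc.
Their cross gives offspring ratios 1/4 CC : 1/2 Cc : 1/4 cc. Conditioning on Ben being pigmented, P(Cc) = 1/2 / 3/4 = 2/3 before taking Ben's own offspring into account.
Clara is albino, so Clara is cc.
Now use Ben's offspring. Probability of each recorded status — pigmented daughter Greta: 1/2 if Ben is Cc, 1 if CC.
Bayes: P(Cc) = 2/3·1/2 / (2/3·1/2 + 1/3·1) = 1/2.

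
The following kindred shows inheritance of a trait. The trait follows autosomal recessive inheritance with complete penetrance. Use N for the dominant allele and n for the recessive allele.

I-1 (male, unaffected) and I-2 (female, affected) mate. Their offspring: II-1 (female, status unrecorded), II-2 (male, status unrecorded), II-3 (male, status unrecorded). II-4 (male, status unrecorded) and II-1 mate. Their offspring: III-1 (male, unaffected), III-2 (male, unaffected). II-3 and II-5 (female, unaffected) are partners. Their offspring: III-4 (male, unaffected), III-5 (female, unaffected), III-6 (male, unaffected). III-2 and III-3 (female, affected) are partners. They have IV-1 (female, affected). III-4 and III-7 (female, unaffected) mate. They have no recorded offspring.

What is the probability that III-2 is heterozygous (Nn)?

III-2 is unaffected so carries N and passed n to IV-1 (nn), so III-2 is Nn, giving P(Nn) = 1.

1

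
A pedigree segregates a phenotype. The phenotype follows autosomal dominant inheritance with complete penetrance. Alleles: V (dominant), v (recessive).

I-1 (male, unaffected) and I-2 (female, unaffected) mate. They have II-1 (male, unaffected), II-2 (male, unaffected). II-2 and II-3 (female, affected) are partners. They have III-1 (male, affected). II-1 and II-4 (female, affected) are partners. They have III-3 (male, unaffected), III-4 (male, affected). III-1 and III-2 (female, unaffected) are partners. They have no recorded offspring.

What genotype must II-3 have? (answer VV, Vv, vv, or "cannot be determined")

II-3's phenotype allows VV or Vv, and no parent or child forces a single allele at both positions; consistent genotype assignments exist with II-3 as VV or Vv.

cannot be determined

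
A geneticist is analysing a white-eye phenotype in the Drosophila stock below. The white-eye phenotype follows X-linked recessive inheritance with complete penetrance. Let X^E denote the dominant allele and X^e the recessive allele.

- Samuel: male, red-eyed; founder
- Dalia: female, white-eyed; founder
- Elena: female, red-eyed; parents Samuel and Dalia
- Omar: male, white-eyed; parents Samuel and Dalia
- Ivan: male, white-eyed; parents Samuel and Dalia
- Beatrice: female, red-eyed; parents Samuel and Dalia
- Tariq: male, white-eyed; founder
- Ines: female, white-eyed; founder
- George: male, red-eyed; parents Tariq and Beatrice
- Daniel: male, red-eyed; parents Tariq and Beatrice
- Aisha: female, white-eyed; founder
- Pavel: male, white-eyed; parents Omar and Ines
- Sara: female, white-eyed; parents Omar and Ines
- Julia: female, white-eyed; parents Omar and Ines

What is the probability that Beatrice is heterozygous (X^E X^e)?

1

Beatrice is red-eyed so carries E and received e from Dalia (X^e X^e), so Beatrice is X^E X^e, giving P(X^E X^e) = 1.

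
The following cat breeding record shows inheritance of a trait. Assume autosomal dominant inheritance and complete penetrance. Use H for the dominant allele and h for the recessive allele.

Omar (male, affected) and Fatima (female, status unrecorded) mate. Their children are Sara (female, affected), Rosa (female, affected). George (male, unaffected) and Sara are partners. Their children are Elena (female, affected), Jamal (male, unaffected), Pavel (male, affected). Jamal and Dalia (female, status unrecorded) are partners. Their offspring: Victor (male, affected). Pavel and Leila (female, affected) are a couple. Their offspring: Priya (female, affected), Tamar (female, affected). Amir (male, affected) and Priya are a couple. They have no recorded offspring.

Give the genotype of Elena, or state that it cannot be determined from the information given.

From phenotype alone, Elena is HH or Hh.
Elena is affected so carries H and received h from George (hh), so Elena is Hh.

Hh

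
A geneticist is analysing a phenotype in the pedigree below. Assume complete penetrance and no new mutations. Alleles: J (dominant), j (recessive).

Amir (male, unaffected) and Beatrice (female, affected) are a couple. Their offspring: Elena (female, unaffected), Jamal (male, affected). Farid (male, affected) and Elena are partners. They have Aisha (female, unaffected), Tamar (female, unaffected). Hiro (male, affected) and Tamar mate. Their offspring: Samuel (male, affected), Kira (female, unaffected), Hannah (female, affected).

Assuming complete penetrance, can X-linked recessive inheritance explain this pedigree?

A consistent assignment under X-linked recessive exists: Amir X^J Y, Beatrice X^j X^j, Elena X^J X^j, Jamal X^j Y, Farid X^j Y, Aisha X^J X^j, Tamar X^J X^j, Hiro X^j Y, Samuel X^j Y, Kira X^J X^j, Hannah X^j X^j.
In this assignment every recorded phenotype matches its genotype and every non-founder's genotype is obtainable from its parents' genotypes, so the pedigree is consistent.

Yes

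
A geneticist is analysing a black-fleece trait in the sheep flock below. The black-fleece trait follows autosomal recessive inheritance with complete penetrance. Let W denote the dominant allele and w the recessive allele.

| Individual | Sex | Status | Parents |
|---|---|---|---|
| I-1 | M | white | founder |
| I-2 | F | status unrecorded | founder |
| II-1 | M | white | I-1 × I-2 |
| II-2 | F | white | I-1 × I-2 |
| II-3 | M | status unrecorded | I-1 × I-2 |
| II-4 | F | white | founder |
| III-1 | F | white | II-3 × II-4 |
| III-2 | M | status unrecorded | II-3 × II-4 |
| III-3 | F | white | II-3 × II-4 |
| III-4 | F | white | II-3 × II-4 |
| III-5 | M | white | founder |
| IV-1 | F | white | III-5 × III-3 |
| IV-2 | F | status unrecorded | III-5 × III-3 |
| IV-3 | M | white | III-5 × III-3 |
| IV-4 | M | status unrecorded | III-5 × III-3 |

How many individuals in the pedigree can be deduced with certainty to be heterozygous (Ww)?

0

No individual's genotype is forced to Ww by the pedigree, so the count is 0.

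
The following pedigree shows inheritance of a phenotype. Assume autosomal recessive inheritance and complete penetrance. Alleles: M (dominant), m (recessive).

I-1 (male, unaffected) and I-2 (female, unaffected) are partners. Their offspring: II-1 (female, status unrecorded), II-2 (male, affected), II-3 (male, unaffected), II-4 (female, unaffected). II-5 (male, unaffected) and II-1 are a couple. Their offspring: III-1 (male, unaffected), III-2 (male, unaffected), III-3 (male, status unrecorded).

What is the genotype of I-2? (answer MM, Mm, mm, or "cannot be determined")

From phenotype alone, I-2 is MM or Mm.
I-2 is unaffected so carries M and passed m to II-2 (mm), so I-2 is Mm.

Mm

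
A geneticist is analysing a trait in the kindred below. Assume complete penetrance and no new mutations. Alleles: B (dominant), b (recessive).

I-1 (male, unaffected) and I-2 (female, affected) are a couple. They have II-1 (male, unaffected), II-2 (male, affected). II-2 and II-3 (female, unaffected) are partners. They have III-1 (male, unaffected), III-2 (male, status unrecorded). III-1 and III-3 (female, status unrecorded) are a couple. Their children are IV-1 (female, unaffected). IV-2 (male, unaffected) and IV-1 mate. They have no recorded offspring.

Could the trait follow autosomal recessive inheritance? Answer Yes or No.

A consistent assignment under autosomal recessive exists: I-1 Bb, I-2 bb, II-1 Bb, II-2 bb, II-3 BB, III-1 Bb, III-2 Bb, III-3 BB, IV-1 BB, IV-2 BB.
In this assignment every recorded phenotype matches its genotype and every non-founder's genotype is obtainable from its parents' genotypes, so the pedigree is consistent.

Yes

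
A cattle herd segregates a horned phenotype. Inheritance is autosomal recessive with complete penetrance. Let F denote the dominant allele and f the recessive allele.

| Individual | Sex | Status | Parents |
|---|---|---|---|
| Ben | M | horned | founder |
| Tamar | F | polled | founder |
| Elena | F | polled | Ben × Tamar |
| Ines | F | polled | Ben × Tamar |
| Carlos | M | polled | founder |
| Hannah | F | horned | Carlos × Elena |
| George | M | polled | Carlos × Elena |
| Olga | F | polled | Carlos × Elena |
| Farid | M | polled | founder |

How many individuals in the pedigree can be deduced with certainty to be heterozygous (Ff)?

3

Obligate heterozygotes: Elena is polled so carries F and received f from Ben (ff), so Elena is Ff; Ines is polled so carries F and received f from Ben (ff), so Ines is Ff; Carlos is polled so carries F and passed f to Hannah (ff), so Carlos is Ff.
Every other individual is either homozygous by phenotype or has at least one consistent homozygous assignment, so the count is 3.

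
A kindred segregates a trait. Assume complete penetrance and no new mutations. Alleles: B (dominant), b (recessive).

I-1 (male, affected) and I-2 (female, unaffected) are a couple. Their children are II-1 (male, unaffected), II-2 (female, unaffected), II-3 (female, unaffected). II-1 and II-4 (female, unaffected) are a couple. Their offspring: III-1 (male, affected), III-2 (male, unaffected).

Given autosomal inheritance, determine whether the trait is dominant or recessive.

II-1 and II-4 are both unaffected yet have an affected child III-1. Under dominance, an affected child requires at least one affected parent, so the trait cannot be dominant.

recessive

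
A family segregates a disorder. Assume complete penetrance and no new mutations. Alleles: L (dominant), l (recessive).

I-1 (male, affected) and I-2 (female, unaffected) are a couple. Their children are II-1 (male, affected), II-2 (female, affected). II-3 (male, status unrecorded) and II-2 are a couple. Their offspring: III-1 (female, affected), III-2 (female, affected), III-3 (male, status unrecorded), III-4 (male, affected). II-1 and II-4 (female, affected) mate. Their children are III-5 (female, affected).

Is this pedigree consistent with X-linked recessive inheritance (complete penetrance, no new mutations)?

A consistent assignment under X-linked recessive exists: I-1 X^l Y, I-2 X^L X^l, II-1 X^l Y, II-2 X^l X^l, II-3 X^l Y, II-4 X^l X^l, III-1 X^l X^l, III-2 X^l X^l, III-3 X^l Y, III-4 X^l Y, III-5 X^l X^l.
In this assignment every recorded phenotype matches its genotype and every non-founder's genotype is obtainable from its parents' genotypes, so the pedigree is consistent.

Yes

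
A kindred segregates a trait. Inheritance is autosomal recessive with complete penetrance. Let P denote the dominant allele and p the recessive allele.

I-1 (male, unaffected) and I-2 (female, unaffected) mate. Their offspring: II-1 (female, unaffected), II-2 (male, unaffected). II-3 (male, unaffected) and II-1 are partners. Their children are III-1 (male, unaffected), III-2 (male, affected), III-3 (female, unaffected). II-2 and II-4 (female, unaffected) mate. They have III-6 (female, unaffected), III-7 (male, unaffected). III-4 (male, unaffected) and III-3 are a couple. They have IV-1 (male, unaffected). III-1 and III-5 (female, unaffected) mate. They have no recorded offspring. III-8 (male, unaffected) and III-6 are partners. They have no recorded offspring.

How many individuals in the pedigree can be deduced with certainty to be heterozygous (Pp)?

Obligate heterozygotes: II-1 is unaffected so carries P and passed p to III-2 (pp), so II-1 is Pp; II-3 is unaffected so carries P and passed p to III-2 (pp), so II-3 is Pp.
Every other individual is either homozygous by phenotype or has at least one consistent homozygous assignment, so the count is 2.

2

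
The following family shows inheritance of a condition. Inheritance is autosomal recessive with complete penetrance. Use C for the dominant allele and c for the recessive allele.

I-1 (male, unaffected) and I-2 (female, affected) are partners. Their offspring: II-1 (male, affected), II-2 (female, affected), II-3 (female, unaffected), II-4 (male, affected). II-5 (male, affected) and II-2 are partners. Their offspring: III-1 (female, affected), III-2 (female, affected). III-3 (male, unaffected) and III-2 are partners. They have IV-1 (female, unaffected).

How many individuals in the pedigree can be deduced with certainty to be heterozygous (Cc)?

Obligate heterozygotes: I-1 is unaffected so carries C and passed c to II-1 (cc), so I-1 is Cc; II-3 is unaffected so carries C and received c from I-2 (cc), so II-3 is Cc; IV-1 is unaffected so carries C and received c from III-2 (cc), so IV-1 is Cc.
Every other individual is either homozygous by phenotype or has at least one consistent homozygous assignment, so the count is 3.

3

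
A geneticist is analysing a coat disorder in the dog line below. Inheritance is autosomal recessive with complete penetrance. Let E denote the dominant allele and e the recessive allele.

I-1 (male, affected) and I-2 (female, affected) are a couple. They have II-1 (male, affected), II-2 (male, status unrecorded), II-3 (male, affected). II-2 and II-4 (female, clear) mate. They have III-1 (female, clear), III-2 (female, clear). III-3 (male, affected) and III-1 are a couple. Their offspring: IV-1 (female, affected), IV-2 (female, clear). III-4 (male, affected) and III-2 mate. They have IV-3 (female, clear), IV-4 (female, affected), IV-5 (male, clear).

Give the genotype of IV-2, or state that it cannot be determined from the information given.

From phenotype alone, IV-2 is EE or Ee.
IV-2 is clear so carries E and received e from III-3 (ee), so IV-2 is Ee.

Ee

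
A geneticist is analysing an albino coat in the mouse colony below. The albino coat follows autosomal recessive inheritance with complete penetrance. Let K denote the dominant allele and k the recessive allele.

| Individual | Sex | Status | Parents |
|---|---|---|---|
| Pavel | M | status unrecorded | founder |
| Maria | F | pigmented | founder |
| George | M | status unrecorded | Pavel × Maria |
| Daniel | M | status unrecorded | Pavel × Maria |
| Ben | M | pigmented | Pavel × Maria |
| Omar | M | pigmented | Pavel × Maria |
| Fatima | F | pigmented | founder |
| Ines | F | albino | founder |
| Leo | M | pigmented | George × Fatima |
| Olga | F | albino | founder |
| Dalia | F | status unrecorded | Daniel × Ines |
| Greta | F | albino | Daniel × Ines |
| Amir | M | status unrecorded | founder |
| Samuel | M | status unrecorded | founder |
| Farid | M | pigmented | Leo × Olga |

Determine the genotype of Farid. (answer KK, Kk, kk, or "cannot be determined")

Kk

From phenotype alone, Farid is KK or Kk.
Farid is pigmented so carries K and received k from Olga (kk), so Farid is Kk.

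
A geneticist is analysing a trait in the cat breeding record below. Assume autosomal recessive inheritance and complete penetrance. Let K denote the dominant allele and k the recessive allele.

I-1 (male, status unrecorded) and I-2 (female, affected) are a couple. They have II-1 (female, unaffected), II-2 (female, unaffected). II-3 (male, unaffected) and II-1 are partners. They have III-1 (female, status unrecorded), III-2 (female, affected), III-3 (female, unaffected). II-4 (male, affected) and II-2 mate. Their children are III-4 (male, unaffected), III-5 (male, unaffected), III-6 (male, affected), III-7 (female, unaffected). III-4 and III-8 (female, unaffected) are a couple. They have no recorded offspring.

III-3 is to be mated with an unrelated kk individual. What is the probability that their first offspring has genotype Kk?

2/3

II-3 is unaffected so carries K and passed k to III-2 (kk), so II-3 is Kk.
II-1 is unaffected so carries K and received k from I-2 (kk), so II-1 is Kk.
III-3 is an unaffected offspring of II-3 (Kk) × II-1 (Kk), whose cross gives 1/4 KK : 1/2 Kk : 1/4 kk; conditioning on being unaffected, III-3 is KK with probability 1/3, Kk with probability 2/3.
Summing over parental genotype combinations, P(offspring has genotype Kk) = 1/3·1 + 2/3·1/2 = 2/3.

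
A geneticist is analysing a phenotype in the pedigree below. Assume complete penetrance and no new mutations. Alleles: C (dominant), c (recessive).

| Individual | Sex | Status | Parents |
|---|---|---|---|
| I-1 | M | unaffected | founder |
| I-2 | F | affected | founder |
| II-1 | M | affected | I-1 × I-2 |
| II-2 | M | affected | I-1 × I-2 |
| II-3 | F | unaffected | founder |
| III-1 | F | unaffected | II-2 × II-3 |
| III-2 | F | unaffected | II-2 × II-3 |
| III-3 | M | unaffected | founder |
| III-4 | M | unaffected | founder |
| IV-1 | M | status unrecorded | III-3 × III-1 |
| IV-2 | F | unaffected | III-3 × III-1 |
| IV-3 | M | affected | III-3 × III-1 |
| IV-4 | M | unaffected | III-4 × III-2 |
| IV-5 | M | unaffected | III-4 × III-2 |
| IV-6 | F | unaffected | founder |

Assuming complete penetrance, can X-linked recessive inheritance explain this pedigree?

Yes

A consistent assignment under X-linked recessive exists: I-1 X^C Y, I-2 X^c X^c, II-1 X^c Y, II-2 X^c Y, II-3 X^C X^C, III-1 X^C X^c, III-2 X^C X^c, III-3 X^C Y, III-4 X^C Y, IV-1 X^C Y, IV-2 X^C X^C, IV-3 X^c Y, IV-4 X^C Y, IV-5 X^C Y, IV-6 X^C X^C.
In this assignment every recorded phenotype matches its genotype and every non-founder's genotype is obtainable from its parents' genotypes, so the pedigree is consistent.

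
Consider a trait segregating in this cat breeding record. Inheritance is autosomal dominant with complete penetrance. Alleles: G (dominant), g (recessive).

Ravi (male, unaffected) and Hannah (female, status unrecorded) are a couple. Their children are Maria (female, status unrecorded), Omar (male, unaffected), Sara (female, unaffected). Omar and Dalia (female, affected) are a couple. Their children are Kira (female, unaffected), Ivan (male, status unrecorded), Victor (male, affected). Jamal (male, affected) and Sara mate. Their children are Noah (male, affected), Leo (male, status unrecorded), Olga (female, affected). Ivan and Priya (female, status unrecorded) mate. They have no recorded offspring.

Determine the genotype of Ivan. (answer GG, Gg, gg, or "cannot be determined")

Ivan's phenotype is unrecorded, and no parent or child forces a single allele at both positions; consistent genotype assignments exist with Ivan as Gg or gg.

cannot be determined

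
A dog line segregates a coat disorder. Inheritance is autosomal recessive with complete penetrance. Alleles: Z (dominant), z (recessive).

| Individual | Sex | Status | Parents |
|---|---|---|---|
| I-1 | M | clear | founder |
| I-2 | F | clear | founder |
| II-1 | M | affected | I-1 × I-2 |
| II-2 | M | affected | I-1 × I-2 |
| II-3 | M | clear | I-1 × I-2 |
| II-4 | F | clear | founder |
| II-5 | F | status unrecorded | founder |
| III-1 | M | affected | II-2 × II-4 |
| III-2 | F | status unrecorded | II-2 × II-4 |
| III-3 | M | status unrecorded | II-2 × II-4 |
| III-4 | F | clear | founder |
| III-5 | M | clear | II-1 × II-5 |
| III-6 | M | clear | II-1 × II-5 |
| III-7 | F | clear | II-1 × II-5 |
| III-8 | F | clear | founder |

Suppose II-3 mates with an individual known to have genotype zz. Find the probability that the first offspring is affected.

I-1 is clear so carries Z and passed z to II-1 (zz), so I-1 is Zz.
I-2 is clear so carries Z and passed z to II-1 (zz), so I-2 is Zz.
II-3 is a clear offspring of I-1 (Zz) × I-2 (Zz), whose cross gives 1/4 ZZ : 1/2 Zz : 1/4 zz; conditioning on being clear, II-3 is ZZ with probability 1/3, Zz with probability 2/3.
Summing over parental genotype combinations, P(offspring is affected) = 2/3·1/2 = 1/3.

1/3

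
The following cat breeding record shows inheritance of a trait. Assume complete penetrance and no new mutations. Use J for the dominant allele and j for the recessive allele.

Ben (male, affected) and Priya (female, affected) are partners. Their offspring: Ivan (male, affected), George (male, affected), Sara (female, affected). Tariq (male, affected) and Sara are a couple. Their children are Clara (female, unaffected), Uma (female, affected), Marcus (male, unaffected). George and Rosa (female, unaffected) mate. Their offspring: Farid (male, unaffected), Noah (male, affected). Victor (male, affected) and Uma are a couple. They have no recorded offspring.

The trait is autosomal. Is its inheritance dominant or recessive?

dominant

Tariq and Sara are both affected yet have an unaffected child Clara. Under a recessive model two affected parents are homozygous and every child would be affected, so the trait cannot be recessive.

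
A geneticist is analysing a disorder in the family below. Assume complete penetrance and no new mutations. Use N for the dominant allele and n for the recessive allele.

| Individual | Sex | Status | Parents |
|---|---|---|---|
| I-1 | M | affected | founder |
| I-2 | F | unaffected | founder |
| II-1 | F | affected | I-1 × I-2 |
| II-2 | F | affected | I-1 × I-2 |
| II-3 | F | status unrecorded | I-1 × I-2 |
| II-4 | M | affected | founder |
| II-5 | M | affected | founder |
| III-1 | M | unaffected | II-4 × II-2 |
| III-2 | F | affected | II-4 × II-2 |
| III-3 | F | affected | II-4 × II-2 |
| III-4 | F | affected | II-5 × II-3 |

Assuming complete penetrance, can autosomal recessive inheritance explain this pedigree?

No

Under autosomal recessive, III-1 (unaffected, male) cannot arise from II-4 (affected) × II-2 (affected).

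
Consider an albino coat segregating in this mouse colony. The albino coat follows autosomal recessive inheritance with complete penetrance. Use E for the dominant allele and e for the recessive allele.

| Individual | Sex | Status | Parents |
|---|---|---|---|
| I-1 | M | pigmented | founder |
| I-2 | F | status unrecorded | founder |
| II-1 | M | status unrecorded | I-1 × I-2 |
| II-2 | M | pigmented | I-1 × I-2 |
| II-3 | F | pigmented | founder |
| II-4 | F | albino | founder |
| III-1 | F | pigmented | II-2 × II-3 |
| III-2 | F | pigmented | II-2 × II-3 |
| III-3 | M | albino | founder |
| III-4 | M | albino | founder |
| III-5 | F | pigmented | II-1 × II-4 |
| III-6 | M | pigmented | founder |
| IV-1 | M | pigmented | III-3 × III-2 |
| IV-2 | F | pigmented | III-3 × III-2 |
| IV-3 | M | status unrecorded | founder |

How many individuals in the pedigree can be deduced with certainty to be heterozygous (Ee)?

Obligate heterozygotes: III-5 is pigmented so carries E and received e from II-4 (ee), so III-5 is Ee; IV-1 is pigmented so carries E and received e from III-3 (ee), so IV-1 is Ee; IV-2 is pigmented so carries E and received e from III-3 (ee), so IV-2 is Ee.
Every other individual is either homozygous by phenotype or has at least one consistent homozygous assignment, so the count is 3.

3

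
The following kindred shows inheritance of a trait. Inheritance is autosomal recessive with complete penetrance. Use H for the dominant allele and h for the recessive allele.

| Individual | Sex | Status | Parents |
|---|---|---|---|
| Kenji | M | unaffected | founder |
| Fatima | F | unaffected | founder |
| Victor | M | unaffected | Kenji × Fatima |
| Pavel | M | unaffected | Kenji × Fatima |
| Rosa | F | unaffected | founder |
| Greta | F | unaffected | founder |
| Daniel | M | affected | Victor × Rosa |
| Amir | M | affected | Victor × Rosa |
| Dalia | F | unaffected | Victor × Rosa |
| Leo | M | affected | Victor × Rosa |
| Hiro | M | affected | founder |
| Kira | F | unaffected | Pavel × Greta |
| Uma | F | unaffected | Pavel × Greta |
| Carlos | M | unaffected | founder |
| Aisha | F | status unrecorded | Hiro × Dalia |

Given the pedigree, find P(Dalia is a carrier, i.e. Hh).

2/3

Victor is unaffected so carries H and passed h to Daniel (hh), so Victor is Hh.
Rosa is unaffected so carries H and passed h to Daniel (hh), so Rosa is Hh.
Their cross gives offspring ratios 1/4 HH : 1/2 Hh : 1/4 hh. Conditioning on Dalia being unaffected, P(Hh) = 1/2 / 3/4 = 2/3 before taking Dalia's own offspring into account.
Hiro is affected, so Hiro is hh.
Dalia's offspring (Aisha) would show their recorded status with the same probability whether Dalia is Hh or HH, so they carry no information and P(Hh) = 2/3.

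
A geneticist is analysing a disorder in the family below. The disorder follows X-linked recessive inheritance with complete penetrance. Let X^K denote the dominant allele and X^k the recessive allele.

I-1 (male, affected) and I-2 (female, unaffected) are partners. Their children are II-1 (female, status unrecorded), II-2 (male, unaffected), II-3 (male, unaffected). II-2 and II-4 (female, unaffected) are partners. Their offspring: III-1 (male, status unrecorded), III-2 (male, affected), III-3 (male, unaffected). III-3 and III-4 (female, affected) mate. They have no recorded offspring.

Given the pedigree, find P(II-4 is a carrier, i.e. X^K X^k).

II-4 is unaffected so carries K and passed k to III-2 (X^k Y), so II-4 is X^K X^k, giving P(X^K X^k) = 1.

1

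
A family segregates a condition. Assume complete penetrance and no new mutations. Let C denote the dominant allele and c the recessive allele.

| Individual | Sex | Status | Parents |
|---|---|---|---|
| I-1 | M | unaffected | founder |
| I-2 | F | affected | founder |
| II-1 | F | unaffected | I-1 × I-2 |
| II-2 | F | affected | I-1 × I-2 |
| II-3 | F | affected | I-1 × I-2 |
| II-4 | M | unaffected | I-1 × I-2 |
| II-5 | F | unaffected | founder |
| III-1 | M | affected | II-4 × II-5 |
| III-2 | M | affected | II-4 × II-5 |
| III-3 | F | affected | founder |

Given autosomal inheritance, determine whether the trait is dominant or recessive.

recessive

II-4 and II-5 are both unaffected yet have an affected child III-1. Under dominance, an affected child requires at least one affected parent, so the trait cannot be dominant.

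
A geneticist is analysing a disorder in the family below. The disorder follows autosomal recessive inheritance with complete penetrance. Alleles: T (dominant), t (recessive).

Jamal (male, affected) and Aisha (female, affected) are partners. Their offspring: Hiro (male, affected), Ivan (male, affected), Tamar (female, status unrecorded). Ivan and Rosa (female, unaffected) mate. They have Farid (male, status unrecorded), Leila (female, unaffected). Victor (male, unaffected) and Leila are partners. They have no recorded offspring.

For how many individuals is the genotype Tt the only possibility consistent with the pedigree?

1

Obligate heterozygotes: Leila is unaffected so carries T and received t from Ivan (tt), so Leila is Tt.
Every other individual is either homozygous by phenotype or has at least one consistent homozygous assignment, so the count is 1.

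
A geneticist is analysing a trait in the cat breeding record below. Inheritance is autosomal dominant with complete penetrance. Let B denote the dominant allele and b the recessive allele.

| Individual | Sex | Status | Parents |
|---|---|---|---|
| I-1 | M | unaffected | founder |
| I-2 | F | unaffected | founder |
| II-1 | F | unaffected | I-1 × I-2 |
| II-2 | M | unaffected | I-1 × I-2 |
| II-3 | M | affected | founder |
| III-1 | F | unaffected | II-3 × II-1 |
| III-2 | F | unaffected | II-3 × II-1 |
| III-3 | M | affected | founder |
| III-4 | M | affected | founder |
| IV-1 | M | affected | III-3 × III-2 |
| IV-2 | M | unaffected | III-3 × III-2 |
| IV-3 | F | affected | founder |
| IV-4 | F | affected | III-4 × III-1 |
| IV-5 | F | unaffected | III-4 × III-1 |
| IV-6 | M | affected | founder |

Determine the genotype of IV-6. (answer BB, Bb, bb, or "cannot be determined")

cannot be determined

IV-6's phenotype allows BB or Bb, and no parent or child forces a single allele at both positions; consistent genotype assignments exist with IV-6 as BB or Bb.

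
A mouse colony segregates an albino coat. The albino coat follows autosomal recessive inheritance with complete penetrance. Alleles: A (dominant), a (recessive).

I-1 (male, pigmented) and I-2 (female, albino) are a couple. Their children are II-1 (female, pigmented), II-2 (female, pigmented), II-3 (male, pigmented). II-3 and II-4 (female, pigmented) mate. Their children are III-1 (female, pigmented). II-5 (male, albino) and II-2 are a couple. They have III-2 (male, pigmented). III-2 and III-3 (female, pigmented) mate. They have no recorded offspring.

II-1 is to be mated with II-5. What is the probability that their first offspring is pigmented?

1/2

II-1 is pigmented so carries A and received a from I-2 (aa), so II-1 is Aa.
II-5 is albino, so II-5 is aa.
The cross gives 1/2 Aa : 1/2 aa, so P(offspring is pigmented) = 1/2.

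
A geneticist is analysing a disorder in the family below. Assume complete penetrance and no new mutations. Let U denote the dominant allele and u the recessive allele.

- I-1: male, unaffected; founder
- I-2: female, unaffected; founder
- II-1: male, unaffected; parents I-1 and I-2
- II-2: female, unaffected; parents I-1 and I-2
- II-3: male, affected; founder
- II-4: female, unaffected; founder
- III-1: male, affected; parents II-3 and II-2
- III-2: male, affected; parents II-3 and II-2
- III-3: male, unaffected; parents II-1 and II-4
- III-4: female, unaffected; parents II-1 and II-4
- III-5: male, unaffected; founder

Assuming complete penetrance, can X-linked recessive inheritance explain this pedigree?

Yes

A consistent assignment under X-linked recessive exists: I-1 X^U Y, I-2 X^U X^u, II-1 X^U Y, II-2 X^U X^u, II-3 X^u Y, II-4 X^U X^U, III-1 X^u Y, III-2 X^u Y, III-3 X^U Y, III-4 X^U X^U, III-5 X^U Y.
In this assignment every recorded phenotype matches its genotype and every non-founder's genotype is obtainable from its parents' genotypes, so the pedigree is consistent.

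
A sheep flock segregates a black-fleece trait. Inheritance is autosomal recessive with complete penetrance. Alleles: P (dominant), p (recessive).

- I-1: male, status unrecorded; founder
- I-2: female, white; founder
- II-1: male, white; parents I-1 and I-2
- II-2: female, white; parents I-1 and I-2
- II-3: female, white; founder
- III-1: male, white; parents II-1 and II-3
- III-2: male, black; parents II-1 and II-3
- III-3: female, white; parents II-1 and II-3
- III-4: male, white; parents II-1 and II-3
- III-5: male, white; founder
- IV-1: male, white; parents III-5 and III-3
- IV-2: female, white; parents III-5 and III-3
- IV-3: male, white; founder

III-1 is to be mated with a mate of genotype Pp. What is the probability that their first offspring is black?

1/6

II-1 is white so carries P and passed p to III-2 (pp), so II-1 is Pp.
II-3 is white so carries P and passed p to III-2 (pp), so II-3 is Pp.
III-1 is a white offspring of II-1 (Pp) × II-3 (Pp), whose cross gives 1/4 PP : 1/2 Pp : 1/4 pp; conditioning on being white, III-1 is PP with probability 1/3, Pp with probability 2/3.
Summing over parental genotype combinations, P(offspring is black) = 2/3·1/4 = 1/6.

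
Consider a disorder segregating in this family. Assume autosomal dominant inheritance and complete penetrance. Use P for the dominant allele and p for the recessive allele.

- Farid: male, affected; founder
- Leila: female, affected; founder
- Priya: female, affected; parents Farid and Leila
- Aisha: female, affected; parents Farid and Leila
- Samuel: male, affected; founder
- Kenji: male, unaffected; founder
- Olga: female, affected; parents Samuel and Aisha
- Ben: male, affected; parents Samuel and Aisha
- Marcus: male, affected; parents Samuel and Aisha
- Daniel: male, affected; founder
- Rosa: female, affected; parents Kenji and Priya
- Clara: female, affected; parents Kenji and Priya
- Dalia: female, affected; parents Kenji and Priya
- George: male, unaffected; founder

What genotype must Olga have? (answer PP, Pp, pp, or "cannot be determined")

Olga's phenotype allows PP or Pp, and no parent or child forces a single allele at both positions; consistent genotype assignments exist with Olga as PP or Pp.

cannot be determined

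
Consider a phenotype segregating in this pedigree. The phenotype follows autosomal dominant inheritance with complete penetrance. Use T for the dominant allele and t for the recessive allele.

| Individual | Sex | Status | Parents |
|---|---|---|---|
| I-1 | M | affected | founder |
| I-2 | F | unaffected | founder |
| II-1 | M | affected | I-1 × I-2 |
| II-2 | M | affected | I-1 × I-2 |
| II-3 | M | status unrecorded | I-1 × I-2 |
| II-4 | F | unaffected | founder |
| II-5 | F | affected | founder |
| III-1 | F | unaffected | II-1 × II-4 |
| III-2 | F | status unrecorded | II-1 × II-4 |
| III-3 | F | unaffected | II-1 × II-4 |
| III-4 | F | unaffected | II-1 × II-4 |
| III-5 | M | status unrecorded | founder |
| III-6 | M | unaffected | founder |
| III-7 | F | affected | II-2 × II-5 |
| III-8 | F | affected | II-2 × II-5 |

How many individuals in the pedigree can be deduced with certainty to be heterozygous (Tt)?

2

Obligate heterozygotes: II-1 is affected so carries T and received t from I-2 (tt), so II-1 is Tt; II-2 is affected so carries T and received t from I-2 (tt), so II-2 is Tt.
Every other individual is either homozygous by phenotype or has at least one consistent homozygous assignment, so the count is 2.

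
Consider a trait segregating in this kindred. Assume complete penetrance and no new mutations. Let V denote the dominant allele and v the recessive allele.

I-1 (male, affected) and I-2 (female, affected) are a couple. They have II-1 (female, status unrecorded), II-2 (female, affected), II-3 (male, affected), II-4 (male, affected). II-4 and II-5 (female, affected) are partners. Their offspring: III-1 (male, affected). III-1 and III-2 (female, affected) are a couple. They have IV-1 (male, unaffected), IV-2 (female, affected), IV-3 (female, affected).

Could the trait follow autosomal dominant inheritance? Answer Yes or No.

Yes

A consistent assignment under autosomal dominant exists: I-1 VV, I-2 VV, II-1 VV, II-2 VV, II-3 VV, II-4 VV, II-5 Vv, III-1 Vv, III-2 Vv, IV-1 vv, IV-2 VV, IV-3 VV.
In this assignment every recorded phenotype matches its genotype and every non-founder's genotype is obtainable from its parents' genotypes, so the pedigree is consistent.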